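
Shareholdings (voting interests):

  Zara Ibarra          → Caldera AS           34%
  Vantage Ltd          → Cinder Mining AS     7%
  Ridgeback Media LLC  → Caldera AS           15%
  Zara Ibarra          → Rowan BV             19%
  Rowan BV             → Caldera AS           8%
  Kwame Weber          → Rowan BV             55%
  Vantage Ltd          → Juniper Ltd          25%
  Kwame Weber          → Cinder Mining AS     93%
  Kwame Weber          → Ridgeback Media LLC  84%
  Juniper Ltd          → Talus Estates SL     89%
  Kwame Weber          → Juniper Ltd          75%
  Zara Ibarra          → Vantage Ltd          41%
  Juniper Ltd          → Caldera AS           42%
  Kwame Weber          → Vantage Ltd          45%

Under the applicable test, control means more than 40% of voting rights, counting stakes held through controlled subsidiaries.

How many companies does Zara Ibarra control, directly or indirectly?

1

Zara holds 41% of Vantage, so Zara controls Vantage.
No other company's threshold is met.
Zara controls 1 company.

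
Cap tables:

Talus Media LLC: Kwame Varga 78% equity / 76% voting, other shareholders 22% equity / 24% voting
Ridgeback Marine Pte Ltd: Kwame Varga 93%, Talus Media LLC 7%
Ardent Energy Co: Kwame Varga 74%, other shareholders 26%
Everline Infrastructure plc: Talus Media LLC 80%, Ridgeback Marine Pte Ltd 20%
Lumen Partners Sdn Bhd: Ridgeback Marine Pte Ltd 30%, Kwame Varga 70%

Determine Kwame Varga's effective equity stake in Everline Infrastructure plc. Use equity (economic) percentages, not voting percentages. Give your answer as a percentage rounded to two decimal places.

Kwame reaches Everline along 3 paths.
Via Talus: 78% × 80% = 62.4%.
Via Ridgeback: 93% × 20% = 18.6%.
Via Talus → Ridgeback: 78% × 7% × 20% = 1.092%.
Total: 62.4% + 18.6% + 1.092% = 82.092%.
Rounded: 82.09%.

82.09%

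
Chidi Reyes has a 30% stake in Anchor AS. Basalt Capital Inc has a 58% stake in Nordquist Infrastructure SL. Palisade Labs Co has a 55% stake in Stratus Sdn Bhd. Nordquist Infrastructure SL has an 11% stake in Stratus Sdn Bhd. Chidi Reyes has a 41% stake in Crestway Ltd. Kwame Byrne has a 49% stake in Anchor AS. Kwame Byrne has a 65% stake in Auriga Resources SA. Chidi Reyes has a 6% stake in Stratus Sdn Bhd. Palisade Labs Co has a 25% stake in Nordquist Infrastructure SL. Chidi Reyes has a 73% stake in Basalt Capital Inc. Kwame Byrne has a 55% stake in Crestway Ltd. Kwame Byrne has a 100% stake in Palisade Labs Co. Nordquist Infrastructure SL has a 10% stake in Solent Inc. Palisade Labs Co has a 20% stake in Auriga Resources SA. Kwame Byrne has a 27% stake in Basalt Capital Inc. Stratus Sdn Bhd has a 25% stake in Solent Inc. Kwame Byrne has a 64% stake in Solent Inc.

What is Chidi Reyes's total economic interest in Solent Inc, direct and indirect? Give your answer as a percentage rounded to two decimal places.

Chidi reaches Solent along 3 paths.
Via Stratus: 6% × 25% = 1.5%.
Via Basalt → Nordquist → Stratus: 73% × 58% × 11% × 25% = 1.16435%.
Via Basalt → Nordquist: 73% × 58% × 10% = 4.234%.
Total: 1.5% + 1.16435% + 4.234% = 6.89835%.
Rounded: 6.90%.

6.90%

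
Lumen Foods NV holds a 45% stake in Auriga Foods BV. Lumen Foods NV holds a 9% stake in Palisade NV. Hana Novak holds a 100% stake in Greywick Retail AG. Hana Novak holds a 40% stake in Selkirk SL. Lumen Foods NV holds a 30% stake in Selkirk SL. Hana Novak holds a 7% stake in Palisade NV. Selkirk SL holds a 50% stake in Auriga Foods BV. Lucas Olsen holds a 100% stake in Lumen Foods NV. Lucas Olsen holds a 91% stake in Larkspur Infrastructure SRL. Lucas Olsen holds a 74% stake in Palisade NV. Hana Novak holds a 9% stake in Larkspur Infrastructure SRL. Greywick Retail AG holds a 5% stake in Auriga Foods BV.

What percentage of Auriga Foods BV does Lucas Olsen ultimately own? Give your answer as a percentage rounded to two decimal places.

60.00%

Lucas reaches Auriga along 2 paths.
Via Lumen → Selkirk: 100% × 30% × 50% = 15%.
Via Lumen: 100% × 45% = 45%.
Total: 15% + 45% = 60%.
Rounded: 60.00%.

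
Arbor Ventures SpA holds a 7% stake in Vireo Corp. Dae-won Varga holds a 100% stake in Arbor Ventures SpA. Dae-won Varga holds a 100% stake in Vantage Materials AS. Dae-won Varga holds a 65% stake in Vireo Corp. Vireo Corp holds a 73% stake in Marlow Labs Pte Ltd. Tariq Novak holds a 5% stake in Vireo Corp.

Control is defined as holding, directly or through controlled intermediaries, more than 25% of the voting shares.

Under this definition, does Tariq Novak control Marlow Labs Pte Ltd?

Tariq's largest direct stake is 5% in Vireo, which does not meet the threshold, so Tariq controls no company.
Neither Tariq nor any entity Tariq controls holds any voting interest in Marlow.
So Tariq does not control Marlow.

No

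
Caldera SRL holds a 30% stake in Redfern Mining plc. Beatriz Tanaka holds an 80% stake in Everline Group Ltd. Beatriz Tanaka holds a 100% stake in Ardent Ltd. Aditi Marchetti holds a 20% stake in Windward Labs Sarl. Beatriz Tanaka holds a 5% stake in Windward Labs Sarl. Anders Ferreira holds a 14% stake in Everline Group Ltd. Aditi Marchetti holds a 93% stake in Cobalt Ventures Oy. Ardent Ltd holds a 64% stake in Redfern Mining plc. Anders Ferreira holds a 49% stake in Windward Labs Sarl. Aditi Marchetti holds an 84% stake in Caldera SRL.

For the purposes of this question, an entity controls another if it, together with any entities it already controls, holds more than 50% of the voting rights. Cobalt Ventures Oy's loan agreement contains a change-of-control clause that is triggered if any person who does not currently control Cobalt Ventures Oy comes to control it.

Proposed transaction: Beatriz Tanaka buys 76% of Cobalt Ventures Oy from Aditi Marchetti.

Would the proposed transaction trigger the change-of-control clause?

The purchase adds only to Beatriz's holdings (Aditi's stake shrinks), so Beatriz is the only person who could newly come to control Cobalt.
Beatriz holds 100% of Ardent, so Beatriz controls Ardent.
Beatriz holds 80% of Everline, so Beatriz controls Everline.
Ardent holds 64% of Redfern, so Beatriz controls Redfern.
Neither Beatriz nor any entity Beatriz controls holds any voting interest in Cobalt.
So before the transaction, Beatriz does not control Cobalt.
After the purchase, Beatriz holds 76% of Cobalt directly, and Aditi's stake falls to 17%.
Beatriz holds 76% of Cobalt, so Beatriz controls Cobalt.
Beatriz did not control Cobalt before and does after, so the clause is triggered.

Yes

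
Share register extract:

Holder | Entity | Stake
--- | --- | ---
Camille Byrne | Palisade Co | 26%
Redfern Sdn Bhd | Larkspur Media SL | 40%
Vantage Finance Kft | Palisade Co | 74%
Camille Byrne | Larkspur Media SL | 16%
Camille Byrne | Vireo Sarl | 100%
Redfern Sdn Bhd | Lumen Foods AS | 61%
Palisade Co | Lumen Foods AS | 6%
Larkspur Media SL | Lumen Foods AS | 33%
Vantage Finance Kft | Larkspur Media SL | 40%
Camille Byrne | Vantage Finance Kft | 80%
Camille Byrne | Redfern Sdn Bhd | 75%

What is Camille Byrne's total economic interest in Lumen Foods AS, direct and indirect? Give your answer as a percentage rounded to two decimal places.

76.60%

Camille reaches Lumen along 6 paths.
Via Palisade: 26% × 6% = 1.56%.
Via Vantage → Palisade: 80% × 74% × 6% = 3.552%.
Via Vantage → Larkspur: 80% × 40% × 33% = 10.56%.
Via Redfern → Larkspur: 75% × 40% × 33% = 9.9%.
Via Larkspur: 16% × 33% = 5.28%.
Via Redfern: 75% × 61% = 45.75%.
Total: 1.56% + 3.552% + 10.56% + 9.9% + 5.28% + 45.75% = 76.602%.
Rounded: 76.60%.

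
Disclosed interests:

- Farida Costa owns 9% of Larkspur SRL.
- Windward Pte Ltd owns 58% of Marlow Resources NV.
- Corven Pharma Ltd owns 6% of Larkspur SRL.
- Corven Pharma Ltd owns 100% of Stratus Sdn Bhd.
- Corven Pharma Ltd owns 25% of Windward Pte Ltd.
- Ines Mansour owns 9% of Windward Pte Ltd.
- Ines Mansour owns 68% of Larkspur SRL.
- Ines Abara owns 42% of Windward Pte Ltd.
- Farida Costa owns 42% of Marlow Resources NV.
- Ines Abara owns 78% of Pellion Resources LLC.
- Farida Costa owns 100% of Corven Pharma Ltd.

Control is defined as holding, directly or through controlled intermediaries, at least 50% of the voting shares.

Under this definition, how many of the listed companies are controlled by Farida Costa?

Farida holds 100% of Corven, so Farida controls Corven.
Corven holds 100% of Stratus, so Farida controls Stratus.
No other company's threshold is met.
Farida controls 2 companies.

2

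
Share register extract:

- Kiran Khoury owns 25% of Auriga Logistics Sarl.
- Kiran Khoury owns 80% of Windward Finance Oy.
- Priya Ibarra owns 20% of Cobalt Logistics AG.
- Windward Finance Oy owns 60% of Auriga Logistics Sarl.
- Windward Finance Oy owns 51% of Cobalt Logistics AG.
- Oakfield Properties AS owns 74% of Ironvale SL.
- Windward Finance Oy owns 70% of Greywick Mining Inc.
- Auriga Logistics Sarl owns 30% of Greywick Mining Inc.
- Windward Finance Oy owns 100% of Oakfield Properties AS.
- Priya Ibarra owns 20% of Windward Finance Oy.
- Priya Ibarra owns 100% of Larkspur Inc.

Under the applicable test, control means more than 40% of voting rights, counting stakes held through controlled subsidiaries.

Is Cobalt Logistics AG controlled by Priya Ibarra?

Priya holds 100% of Larkspur, so Priya controls Larkspur.
In Cobalt, Priya's side holds only 20%, not > 40%.
So Priya does not control Cobalt.

No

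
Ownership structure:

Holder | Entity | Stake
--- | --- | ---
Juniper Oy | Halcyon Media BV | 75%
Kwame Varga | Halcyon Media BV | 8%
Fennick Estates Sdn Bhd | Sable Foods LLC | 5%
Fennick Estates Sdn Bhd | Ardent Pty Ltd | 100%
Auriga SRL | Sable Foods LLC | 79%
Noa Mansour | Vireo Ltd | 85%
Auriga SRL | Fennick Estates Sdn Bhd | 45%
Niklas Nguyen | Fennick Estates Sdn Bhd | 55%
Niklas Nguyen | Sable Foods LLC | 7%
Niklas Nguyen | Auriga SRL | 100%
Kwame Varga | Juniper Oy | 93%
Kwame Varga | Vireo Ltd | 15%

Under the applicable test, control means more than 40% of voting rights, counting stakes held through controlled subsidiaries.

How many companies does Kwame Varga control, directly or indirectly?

2

Kwame holds 93% of Juniper, so Kwame controls Juniper.
Kwame and Juniper together hold 8% + 75% = 83% of Halcyon, so Kwame controls Halcyon.
No other company's threshold is met.
Kwame controls 2 companies.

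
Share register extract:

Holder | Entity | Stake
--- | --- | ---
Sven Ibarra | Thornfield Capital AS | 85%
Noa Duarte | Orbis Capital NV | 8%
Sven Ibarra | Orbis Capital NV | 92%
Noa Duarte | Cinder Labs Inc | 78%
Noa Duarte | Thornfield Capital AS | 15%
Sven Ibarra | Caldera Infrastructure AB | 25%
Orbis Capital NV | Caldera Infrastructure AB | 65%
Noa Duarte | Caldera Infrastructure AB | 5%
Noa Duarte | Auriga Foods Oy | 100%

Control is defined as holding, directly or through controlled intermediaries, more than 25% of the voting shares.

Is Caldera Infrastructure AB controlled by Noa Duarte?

Noa holds 100% of Auriga, so Noa controls Auriga.
Noa holds 78% of Cinder, so Noa controls Cinder.
In Caldera, Noa's side holds only 5%, not > 25%.
So Noa does not control Caldera.

No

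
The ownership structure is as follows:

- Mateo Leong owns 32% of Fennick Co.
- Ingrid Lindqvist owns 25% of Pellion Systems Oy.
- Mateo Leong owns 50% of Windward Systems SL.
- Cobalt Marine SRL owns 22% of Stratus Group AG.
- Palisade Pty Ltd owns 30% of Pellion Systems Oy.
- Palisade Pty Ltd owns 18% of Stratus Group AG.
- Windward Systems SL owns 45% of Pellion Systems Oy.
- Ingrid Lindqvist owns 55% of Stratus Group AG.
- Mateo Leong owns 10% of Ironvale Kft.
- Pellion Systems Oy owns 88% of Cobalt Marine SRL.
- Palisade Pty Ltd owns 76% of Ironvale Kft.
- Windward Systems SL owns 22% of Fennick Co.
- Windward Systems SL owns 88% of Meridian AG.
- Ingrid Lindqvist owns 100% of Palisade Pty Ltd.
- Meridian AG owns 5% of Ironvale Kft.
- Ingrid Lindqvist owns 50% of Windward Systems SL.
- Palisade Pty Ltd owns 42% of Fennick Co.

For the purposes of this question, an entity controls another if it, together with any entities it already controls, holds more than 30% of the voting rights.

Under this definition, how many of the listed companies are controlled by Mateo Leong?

5

Mateo holds 50% of Windward, so Mateo controls Windward.
Windward holds 45% of Pellion, so Mateo controls Pellion.
Windward and Mateo together hold 22% + 32% = 54% of Fennick, so Mateo controls Fennick.
Pellion holds 88% of Cobalt, so Mateo controls Cobalt.
Windward holds 88% of Meridian, so Mateo controls Meridian.
No other company's threshold is met.
Mateo controls 5 companies.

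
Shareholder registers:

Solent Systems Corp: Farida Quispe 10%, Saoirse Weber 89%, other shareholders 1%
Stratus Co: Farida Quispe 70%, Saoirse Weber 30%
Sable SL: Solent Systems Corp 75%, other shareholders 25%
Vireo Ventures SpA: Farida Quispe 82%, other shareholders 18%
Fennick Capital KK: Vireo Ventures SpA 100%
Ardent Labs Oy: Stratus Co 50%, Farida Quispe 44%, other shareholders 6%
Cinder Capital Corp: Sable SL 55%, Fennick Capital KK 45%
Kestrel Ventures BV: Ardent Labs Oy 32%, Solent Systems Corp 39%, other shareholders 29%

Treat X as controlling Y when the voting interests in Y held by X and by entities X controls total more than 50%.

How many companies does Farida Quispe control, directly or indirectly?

4

Farida holds 70% of Stratus, so Farida controls Stratus.
Farida holds 82% of Vireo, so Farida controls Vireo.
Vireo holds 100% of Fennick, so Farida controls Fennick.
Stratus and Farida together hold 50% + 44% = 94% of Ardent, so Farida controls Ardent.
No other company's threshold is met.
Farida controls 4 companies.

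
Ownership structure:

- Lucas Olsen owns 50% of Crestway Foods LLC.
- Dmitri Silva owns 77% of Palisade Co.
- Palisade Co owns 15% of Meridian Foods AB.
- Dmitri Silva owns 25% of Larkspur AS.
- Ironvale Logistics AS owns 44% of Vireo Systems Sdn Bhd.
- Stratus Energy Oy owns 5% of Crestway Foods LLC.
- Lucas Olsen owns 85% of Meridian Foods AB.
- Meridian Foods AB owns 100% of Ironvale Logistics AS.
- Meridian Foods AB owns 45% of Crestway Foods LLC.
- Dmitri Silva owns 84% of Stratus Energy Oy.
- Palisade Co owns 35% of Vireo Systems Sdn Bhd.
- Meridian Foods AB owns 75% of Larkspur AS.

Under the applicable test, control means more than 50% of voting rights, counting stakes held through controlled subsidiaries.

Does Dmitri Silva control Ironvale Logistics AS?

Dmitri holds 77% of Palisade, so Dmitri controls Palisade.
Dmitri holds 84% of Stratus, so Dmitri controls Stratus.
Neither Dmitri nor any entity Dmitri controls holds any voting interest in Ironvale.
So Dmitri does not control Ironvale.

No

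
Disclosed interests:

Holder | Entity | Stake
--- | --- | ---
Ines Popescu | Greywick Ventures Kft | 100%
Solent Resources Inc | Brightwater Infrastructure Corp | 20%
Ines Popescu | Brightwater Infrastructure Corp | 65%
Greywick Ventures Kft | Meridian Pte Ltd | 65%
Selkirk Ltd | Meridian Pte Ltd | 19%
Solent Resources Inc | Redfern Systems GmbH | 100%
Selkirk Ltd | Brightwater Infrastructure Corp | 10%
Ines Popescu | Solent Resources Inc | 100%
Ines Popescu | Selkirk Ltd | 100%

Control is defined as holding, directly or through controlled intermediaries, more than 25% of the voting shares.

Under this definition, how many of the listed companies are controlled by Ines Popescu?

Ines holds 100% of Solent, so Ines controls Solent.
Ines holds 100% of Greywick, so Ines controls Greywick.
Ines holds 100% of Selkirk, so Ines controls Selkirk.
Solent holds 100% of Redfern, so Ines controls Redfern.
Ines and Selkirk and Solent together hold 65% + 10% + 20% = 95% of Brightwater, so Ines controls Brightwater.
Greywick and Selkirk together hold 65% + 19% = 84% of Meridian, so Ines controls Meridian.
Ines controls 6 companies.

6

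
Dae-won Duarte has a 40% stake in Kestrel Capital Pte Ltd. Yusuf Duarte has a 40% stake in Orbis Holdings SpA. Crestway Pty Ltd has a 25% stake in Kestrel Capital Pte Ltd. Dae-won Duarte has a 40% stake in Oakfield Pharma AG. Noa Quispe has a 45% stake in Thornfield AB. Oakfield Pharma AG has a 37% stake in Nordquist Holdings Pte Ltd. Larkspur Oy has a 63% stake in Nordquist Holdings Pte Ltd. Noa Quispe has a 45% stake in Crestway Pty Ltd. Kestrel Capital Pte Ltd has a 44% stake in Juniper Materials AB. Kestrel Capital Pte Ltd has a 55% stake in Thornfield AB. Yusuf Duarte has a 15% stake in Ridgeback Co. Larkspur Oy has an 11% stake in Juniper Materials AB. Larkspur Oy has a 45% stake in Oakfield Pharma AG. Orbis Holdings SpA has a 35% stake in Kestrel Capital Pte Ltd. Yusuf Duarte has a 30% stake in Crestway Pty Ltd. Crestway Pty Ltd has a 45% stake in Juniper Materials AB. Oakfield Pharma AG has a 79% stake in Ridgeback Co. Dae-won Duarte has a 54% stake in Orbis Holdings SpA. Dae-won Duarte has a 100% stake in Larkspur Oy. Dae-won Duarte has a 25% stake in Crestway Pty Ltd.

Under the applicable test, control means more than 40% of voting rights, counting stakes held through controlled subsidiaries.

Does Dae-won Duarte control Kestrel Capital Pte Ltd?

Dae-won holds 54% of Orbis, so Dae-won controls Orbis.
Dae-won and Orbis together hold 40% + 35% = 75% of Kestrel, so Dae-won controls Kestrel.

Yes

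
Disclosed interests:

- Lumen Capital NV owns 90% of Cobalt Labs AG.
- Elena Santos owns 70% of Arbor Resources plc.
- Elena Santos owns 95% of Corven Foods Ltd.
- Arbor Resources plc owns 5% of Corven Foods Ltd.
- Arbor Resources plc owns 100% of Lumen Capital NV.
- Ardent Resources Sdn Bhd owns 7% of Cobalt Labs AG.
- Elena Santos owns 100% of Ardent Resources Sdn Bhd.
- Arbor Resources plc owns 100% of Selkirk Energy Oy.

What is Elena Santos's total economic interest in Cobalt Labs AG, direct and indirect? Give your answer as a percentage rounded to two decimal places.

Elena reaches Cobalt along 2 paths.
Via Arbor → Lumen: 70% × 100% × 90% = 63%.
Via Ardent: 100% × 7% = 7%.
Total: 63% + 7% = 70%.
Rounded: 70.00%.

70.00%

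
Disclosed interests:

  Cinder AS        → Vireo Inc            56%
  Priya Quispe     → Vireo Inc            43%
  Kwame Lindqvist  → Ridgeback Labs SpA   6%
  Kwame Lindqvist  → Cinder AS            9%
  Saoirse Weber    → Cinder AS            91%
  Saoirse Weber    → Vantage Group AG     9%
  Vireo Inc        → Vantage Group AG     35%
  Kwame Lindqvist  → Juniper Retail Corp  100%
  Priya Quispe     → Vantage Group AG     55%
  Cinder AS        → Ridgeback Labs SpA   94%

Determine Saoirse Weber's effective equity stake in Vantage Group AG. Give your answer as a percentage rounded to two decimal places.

26.84%

Saoirse reaches Vantage along 2 paths.
Via Cinder → Vireo: 91% × 56% × 35% = 17.836%.
Direct stake: 9% = 9%.
Total: 17.836% + 9% = 26.836%.
Rounded: 26.84%.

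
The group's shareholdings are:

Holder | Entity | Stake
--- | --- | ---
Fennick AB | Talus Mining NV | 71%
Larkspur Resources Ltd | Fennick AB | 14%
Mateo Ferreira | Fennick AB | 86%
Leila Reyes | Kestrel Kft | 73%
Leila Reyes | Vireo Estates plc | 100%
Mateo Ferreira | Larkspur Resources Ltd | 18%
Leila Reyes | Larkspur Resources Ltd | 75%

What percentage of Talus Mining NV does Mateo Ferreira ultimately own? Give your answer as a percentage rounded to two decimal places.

Mateo reaches Talus along 2 paths.
Via Fennick: 86% × 71% = 61.06%.
Via Larkspur → Fennick: 18% × 14% × 71% = 1.7892%.
Total: 61.06% + 1.7892% = 62.8492%.
Rounded: 62.85%.

62.85%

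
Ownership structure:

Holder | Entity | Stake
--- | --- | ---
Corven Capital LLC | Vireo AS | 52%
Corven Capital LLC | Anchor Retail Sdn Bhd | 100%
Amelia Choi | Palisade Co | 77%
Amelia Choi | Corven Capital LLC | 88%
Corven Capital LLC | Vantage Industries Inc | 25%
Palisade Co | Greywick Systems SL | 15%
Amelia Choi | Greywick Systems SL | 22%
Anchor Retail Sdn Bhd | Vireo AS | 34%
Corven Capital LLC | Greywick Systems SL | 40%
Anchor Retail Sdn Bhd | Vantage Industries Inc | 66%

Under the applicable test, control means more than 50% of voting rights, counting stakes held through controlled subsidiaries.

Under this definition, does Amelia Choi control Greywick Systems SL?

Amelia holds 88% of Corven, so Amelia controls Corven.
Amelia holds 77% of Palisade, so Amelia controls Palisade.
Corven and Amelia and Palisade together hold 40% + 22% + 15% = 77% of Greywick, so Amelia controls Greywick.

Yes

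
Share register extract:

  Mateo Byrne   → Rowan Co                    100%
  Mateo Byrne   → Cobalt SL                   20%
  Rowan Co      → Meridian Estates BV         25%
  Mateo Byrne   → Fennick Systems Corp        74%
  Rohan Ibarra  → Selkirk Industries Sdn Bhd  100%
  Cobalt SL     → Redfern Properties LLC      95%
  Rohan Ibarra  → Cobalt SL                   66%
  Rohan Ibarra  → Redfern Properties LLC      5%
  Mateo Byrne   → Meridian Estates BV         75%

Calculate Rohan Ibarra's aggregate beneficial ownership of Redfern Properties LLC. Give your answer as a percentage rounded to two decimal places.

67.70%

Rohan reaches Redfern along 2 paths.
Direct stake: 5% = 5%.
Via Cobalt: 66% × 95% = 62.7%.
Total: 5% + 62.7% = 67.7%.
Rounded: 67.70%.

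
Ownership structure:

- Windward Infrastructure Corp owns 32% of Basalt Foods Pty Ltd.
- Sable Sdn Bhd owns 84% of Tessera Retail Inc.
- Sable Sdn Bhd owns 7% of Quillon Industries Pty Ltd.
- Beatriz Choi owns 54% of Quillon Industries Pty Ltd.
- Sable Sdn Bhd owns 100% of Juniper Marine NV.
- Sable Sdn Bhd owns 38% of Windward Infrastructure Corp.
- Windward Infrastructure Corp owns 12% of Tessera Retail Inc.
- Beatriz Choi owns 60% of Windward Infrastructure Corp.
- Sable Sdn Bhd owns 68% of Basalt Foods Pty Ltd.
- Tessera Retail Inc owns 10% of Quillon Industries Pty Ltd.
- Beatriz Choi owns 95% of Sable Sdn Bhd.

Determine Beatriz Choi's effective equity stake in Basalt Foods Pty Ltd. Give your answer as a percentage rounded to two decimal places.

Beatriz reaches Basalt along 3 paths.
Via Sable → Windward: 95% × 38% × 32% = 11.552%.
Via Windward: 60% × 32% = 19.2%.
Via Sable: 95% × 68% = 64.6%.
Total: 11.552% + 19.2% + 64.6% = 95.352%.
Rounded: 95.35%.

95.35%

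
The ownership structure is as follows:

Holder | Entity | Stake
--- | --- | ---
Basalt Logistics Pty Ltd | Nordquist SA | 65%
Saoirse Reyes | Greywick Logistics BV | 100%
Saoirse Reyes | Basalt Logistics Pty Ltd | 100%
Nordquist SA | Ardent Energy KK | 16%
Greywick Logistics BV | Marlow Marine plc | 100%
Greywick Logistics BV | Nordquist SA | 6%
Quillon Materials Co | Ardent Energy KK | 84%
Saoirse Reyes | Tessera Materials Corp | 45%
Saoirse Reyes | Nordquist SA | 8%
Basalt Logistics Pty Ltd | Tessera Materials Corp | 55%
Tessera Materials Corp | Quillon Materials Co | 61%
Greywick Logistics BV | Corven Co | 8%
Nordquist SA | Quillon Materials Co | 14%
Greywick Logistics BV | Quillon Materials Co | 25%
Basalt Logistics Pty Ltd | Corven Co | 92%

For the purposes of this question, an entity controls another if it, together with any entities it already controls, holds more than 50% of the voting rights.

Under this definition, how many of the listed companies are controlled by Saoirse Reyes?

8

Saoirse holds 100% of Greywick, so Saoirse controls Greywick.
Saoirse holds 100% of Basalt, so Saoirse controls Basalt.
Saoirse and Basalt together hold 45% + 55% = 100% of Tessera, so Saoirse controls Tessera.
Saoirse and Basalt and Greywick together hold 8% + 65% + 6% = 79% of Nordquist, so Saoirse controls Nordquist.
Greywick and Tessera and Nordquist together hold 25% + 61% + 14% = 100% of Quillon, so Saoirse controls Quillon.
Greywick and Basalt together hold 8% + 92% = 100% of Corven, so Saoirse controls Corven.
Nordquist and Quillon together hold 16% + 84% = 100% of Ardent, so Saoirse controls Ardent.
Greywick holds 100% of Marlow, so Saoirse controls Marlow.
Saoirse controls 8 companies.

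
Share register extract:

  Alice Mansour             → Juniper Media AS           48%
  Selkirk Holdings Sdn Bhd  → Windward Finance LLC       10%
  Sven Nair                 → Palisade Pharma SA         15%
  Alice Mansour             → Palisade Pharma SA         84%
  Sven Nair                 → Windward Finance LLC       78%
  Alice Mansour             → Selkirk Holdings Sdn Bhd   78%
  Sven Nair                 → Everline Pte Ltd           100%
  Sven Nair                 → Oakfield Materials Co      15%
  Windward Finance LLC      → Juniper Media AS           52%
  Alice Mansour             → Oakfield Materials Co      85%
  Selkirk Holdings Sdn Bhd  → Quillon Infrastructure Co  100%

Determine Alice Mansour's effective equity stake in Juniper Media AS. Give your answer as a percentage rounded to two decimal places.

52.06%

Alice reaches Juniper along 2 paths.
Direct stake: 48% = 48%.
Via Selkirk → Windward: 78% × 10% × 52% = 4.056%.
Total: 48% + 4.056% = 52.056%.
Rounded: 52.06%.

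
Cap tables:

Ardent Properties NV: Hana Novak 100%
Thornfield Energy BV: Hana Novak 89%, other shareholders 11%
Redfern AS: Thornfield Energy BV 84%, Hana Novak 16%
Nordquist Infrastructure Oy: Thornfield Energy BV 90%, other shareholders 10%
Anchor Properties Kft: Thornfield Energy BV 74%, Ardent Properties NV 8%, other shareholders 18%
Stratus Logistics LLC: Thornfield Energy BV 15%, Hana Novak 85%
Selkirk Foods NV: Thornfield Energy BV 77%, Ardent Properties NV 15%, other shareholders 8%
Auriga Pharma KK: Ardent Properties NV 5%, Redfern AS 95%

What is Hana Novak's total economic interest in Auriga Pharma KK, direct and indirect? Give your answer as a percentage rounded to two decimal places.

Hana reaches Auriga along 3 paths.
Via Ardent: 100% × 5% = 5%.
Via Thornfield → Redfern: 89% × 84% × 95% = 71.022%.
Via Redfern: 16% × 95% = 15.2%.
Total: 5% + 71.022% + 15.2% = 91.222%.
Rounded: 91.22%.

91.22%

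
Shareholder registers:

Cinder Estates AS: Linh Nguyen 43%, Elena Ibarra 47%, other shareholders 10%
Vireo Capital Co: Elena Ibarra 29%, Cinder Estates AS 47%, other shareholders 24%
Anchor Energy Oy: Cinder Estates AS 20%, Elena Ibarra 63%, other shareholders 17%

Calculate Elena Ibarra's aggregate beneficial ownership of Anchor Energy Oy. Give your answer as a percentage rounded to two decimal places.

Elena reaches Anchor along 2 paths.
Via Cinder: 47% × 20% = 9.4%.
Direct stake: 63% = 63%.
Total: 9.4% + 63% = 72.4%.
Rounded: 72.40%.

72.40%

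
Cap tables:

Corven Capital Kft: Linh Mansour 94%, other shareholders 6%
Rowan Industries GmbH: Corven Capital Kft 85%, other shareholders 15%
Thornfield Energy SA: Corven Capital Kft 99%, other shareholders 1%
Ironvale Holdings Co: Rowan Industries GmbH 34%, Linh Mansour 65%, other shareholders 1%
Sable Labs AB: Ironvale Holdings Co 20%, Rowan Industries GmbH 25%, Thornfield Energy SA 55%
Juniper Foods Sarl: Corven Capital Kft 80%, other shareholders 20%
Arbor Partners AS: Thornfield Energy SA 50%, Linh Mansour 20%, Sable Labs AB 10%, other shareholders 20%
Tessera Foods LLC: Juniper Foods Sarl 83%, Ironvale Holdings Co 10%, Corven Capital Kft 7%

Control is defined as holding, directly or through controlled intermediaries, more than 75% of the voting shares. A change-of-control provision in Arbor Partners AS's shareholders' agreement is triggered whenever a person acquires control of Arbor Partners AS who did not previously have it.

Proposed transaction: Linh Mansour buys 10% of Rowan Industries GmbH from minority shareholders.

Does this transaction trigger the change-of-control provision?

The purchase changes only Linh's holdings, so Linh is the only person who could newly come to control Arbor.
Linh holds 94% of Corven, so Linh controls Corven.
Corven holds 99% of Thornfield, so Linh controls Thornfield.
Corven holds 85% of Rowan, so Linh controls Rowan.
Rowan and Linh together hold 34% + 65% = 99% of Ironvale, so Linh controls Ironvale.
Ironvale and Rowan and Thornfield together hold 20% + 25% + 55% = 100% of Sable, so Linh controls Sable.
Thornfield and Linh and Sable together hold 50% + 20% + 10% = 80% of Arbor, so Linh controls Arbor.
So Linh already controls Arbor before the transaction.
After the purchase, Linh holds 10% of Rowan directly.
Linh controlled Arbor already, so this is not a new person acquiring control; every other person's position is unchanged or reduced.
No new person acquires control, so the clause is not triggered.

No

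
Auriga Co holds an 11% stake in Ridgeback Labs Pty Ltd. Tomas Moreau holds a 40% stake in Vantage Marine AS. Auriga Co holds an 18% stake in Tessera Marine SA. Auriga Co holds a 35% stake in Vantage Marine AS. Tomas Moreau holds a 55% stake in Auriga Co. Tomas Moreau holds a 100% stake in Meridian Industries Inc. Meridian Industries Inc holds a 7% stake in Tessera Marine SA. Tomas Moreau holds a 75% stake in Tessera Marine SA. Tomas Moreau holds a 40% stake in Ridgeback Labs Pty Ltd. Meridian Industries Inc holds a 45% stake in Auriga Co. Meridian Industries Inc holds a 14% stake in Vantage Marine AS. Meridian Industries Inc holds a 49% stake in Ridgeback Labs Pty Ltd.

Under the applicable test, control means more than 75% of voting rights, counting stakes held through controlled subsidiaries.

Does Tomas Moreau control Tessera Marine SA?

Yes

Tomas holds 100% of Meridian, so Tomas controls Meridian.
Tomas and Meridian together hold 55% + 45% = 100% of Auriga, so Tomas controls Auriga.
Auriga and Tomas and Meridian together hold 18% + 75% + 7% = 100% of Tessera, so Tomas controls Tessera.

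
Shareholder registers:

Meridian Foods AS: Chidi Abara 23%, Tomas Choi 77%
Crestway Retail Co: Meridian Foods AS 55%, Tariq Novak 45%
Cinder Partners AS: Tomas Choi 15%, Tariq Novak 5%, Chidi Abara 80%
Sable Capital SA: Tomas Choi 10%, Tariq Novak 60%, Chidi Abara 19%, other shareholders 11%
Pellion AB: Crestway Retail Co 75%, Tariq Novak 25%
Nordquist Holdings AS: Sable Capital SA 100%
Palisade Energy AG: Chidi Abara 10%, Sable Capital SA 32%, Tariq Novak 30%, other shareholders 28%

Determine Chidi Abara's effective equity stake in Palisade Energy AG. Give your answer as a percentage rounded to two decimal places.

16.08%

Chidi reaches Palisade along 2 paths.
Direct stake: 10% = 10%.
Via Sable: 19% × 32% = 6.08%.
Total: 10% + 6.08% = 16.08%.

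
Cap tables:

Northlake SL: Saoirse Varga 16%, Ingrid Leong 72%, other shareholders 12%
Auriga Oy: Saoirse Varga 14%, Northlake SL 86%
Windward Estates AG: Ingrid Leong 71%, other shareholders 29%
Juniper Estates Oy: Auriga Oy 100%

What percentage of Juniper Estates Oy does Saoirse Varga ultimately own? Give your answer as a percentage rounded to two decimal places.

27.76%

Saoirse reaches Juniper along 2 paths.
Via Auriga: 14% × 100% = 14%.
Via Northlake → Auriga: 16% × 86% × 100% = 13.76%.
Total: 14% + 13.76% = 27.76%.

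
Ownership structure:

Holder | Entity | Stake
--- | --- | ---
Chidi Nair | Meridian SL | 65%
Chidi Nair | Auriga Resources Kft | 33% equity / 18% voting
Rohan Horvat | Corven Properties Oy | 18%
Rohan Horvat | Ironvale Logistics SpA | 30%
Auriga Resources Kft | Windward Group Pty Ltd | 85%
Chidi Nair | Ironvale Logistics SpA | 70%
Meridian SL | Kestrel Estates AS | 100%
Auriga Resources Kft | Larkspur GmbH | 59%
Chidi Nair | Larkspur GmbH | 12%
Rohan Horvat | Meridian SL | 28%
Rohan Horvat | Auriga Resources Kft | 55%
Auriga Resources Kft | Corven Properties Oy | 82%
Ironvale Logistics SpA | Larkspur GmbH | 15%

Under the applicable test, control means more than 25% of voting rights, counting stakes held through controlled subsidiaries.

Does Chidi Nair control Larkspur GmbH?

Yes

Chidi holds 70% of Ironvale, so Chidi controls Ironvale.
Ironvale and Chidi together hold 15% + 12% = 27% of Larkspur, so Chidi controls Larkspur.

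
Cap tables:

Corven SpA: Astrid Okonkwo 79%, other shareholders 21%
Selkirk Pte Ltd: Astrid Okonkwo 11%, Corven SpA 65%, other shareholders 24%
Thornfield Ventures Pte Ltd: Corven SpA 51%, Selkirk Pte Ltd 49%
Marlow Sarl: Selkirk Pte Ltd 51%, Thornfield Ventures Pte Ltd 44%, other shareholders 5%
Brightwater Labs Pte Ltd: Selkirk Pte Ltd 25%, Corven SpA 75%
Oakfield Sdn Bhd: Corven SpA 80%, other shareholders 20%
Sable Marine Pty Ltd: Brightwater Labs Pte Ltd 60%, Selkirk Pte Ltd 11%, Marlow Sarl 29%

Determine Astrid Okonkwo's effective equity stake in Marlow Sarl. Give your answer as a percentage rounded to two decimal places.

62.97%

Astrid reaches Marlow along 5 paths.
Via Selkirk: 11% × 51% = 5.61%.
Via Corven → Selkirk: 79% × 65% × 51% = 26.1885%.
Via Corven → Thornfield: 79% × 51% × 44% = 17.7276%.
Via Selkirk → Thornfield: 11% × 49% × 44% = 2.3716%.
Via Corven → Selkirk → Thornfield: 79% × 65% × 49% × 44% = 11.07106%.
Total: 5.61% + 26.1885% + 17.7276% + 2.3716% + 11.07106% = 62.96876%.
Rounded: 62.97%.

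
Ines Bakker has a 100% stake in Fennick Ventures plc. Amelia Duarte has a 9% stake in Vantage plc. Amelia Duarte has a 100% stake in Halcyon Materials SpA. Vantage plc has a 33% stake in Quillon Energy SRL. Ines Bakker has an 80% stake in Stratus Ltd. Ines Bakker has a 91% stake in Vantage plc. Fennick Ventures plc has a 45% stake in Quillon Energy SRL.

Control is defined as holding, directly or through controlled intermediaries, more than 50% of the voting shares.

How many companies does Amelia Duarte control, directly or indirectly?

Amelia holds 100% of Halcyon, so Amelia controls Halcyon.
No other company's threshold is met.
Amelia controls 1 company.

1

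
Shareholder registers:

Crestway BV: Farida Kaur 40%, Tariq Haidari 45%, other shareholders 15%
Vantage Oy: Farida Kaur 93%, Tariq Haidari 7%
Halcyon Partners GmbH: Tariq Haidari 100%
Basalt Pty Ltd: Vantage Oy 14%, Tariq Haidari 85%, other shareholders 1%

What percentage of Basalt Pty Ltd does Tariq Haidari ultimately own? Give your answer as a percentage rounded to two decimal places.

Tariq reaches Basalt along 2 paths.
Via Vantage: 7% × 14% = 0.98%.
Direct stake: 85% = 85%.
Total: 0.98% + 85% = 85.98%.

85.98%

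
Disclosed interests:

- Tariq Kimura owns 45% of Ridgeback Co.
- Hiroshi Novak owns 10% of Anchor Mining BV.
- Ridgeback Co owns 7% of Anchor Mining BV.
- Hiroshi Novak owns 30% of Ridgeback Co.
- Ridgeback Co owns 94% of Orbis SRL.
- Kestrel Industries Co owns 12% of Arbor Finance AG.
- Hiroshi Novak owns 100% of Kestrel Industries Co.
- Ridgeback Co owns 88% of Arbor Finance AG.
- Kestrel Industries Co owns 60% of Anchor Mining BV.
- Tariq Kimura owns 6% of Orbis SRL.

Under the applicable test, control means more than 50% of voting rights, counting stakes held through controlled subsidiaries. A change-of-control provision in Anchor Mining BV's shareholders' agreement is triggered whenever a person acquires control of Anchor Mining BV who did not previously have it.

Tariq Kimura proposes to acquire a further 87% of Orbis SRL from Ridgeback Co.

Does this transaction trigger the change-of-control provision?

No

The purchase adds only to Tariq's holdings (Ridgeback's stake shrinks), so Tariq is the only person who could newly come to control Anchor.
Tariq's largest direct stake is 45% in Ridgeback, which does not meet the threshold, so Tariq controls no company.
Neither Tariq nor any entity Tariq controls holds any voting interest in Anchor.
So before the transaction, Tariq does not control Anchor.
After the purchase, Tariq's direct stake in Orbis rises to 6% + 87% = 93%, and Ridgeback's stake falls to 7%.
Tariq holds 93% of Orbis, so Tariq controls Orbis.
After the transaction, neither Tariq nor any entity Tariq controls holds a voting interest in Anchor, so Tariq still does not control it.
No new person acquires control, so the clause is not triggered.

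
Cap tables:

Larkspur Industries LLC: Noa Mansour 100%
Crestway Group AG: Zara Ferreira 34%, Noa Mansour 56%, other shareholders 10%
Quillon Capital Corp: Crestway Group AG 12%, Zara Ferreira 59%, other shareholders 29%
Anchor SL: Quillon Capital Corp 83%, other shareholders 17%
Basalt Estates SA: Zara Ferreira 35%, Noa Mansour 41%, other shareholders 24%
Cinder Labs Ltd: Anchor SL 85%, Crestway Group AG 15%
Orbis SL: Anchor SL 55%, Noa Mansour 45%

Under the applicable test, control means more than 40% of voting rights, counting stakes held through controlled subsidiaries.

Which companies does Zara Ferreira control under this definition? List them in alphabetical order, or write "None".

Anchor SL, Cinder Labs Ltd, Orbis SL, Quillon Capital Corp

Zara holds 59% of Quillon, so Zara controls Quillon.
Quillon holds 83% of Anchor, so Zara controls Anchor.
Anchor holds 85% of Cinder, so Zara controls Cinder.
Anchor holds 55% of Orbis, so Zara controls Orbis.
No other company's threshold is met.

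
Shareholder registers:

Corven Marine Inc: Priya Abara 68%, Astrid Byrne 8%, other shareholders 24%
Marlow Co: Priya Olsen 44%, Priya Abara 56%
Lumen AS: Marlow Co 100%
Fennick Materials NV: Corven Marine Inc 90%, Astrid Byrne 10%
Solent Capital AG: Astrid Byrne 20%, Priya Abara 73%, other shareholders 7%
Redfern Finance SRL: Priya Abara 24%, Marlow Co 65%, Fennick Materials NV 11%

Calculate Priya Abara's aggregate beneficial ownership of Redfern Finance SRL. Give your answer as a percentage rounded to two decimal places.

67.13%

Priya Abara reaches Redfern along 3 paths.
Direct stake: 24% = 24%.
Via Marlow: 56% × 65% = 36.4%.
Via Corven → Fennick: 68% × 90% × 11% = 6.732%.
Total: 24% + 36.4% + 6.732% = 67.132%.
Rounded: 67.13%.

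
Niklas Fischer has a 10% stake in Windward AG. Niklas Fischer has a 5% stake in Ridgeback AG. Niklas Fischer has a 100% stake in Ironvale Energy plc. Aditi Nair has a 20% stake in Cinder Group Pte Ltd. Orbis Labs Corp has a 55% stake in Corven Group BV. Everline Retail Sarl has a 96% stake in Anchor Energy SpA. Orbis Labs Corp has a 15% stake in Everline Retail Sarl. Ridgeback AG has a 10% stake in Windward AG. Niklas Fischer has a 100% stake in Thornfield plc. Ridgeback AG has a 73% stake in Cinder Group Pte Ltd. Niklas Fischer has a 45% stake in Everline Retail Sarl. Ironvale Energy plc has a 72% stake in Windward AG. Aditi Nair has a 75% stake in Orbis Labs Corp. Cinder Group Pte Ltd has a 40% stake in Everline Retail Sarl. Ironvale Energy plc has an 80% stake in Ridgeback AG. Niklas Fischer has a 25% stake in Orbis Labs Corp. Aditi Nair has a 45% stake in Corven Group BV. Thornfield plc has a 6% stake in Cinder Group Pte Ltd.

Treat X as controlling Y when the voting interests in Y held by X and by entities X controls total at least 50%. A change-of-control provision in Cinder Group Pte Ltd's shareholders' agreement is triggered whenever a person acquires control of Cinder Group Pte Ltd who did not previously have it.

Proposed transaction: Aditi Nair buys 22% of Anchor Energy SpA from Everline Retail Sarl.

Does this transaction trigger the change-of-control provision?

No

The purchase adds only to Aditi's holdings (Everline's stake shrinks), so Aditi is the only person who could newly come to control Cinder.
Aditi holds 75% of Orbis, so Aditi controls Orbis.
Aditi and Orbis together hold 45% + 55% = 100% of Corven, so Aditi controls Corven.
In Cinder, Aditi's side holds only 20%, not ≥ 50%.
So before the transaction, Aditi does not control Cinder.
After the purchase, Aditi holds 22% of Anchor directly, and Everline's stake falls to 74%.
Aditi's side now holds 22% of Anchor, not ≥ 50%, so Aditi still does not control Anchor.
After the transaction, Aditi's side holds 20% of Cinder, not ≥ 50%, so Aditi still does not control Cinder.
No new person acquires control, so the clause is not triggered.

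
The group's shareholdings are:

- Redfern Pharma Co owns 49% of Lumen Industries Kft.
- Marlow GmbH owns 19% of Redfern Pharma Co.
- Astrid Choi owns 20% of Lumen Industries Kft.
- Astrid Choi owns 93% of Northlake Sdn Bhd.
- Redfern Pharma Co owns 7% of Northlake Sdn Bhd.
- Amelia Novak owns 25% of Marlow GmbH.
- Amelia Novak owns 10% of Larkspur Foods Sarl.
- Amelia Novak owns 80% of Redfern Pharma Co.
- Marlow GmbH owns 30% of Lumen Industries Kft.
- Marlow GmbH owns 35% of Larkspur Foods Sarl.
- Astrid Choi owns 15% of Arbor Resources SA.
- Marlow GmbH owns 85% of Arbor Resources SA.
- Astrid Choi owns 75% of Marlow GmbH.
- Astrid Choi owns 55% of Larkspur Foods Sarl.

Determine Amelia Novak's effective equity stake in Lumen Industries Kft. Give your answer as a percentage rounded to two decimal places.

49.03%

Amelia reaches Lumen along 3 paths.
Via Marlow: 25% × 30% = 7.5%.
Via Redfern: 80% × 49% = 39.2%.
Via Marlow → Redfern: 25% × 19% × 49% = 2.3275%.
Total: 7.5% + 39.2% + 2.3275% = 49.0275%.
Rounded: 49.03%.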